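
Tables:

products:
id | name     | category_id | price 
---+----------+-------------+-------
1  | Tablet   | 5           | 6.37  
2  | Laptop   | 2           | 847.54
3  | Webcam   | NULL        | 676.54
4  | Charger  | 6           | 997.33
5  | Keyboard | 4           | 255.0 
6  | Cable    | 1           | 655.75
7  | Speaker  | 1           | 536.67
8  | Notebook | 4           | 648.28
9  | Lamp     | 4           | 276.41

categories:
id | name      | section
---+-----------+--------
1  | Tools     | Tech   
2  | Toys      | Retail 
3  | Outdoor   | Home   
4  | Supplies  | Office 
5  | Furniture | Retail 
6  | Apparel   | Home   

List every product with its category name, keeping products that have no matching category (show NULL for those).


LEFT JOIN keeps every row from products (the left table); where category_id has no match in categories, the category columns become NULL. Walk through each product:
  - product 1 (Tablet): category_id=5 -> matches Furniture
  - product 2 (Laptop): category_id=2 -> matches Toys
  - product 3 (Webcam): category_id=NULL, no match -> kept with NULL
  - product 4 (Charger): category_id=6 -> matches Apparel
  - product 5 (Keyboard): category_id=4 -> matches Supplies
  - product 6 (Cable): category_id=1 -> matches Tools
  - product 7 (Speaker): category_id=1 -> matches Tools
  - product 8 (Notebook): category_id=4 -> matches Supplies
  - product 9 (Lamp): category_id=4 -> matches Supplies
All 9 rows appear; 1 has NULL category.

SQL:
SELECT a.name, b.name AS category
FROM products a
LEFT JOIN categories b ON a.category_id = b.id

Result:
name     | category 
---------+----------
Tablet   | Furniture
Laptop   | Toys     
Webcam   | NULL     
Charger  | Apparel  
Keyboard | Supplies 
Cable    | Tools    
Speaker  | Tools    
Notebook | Supplies 
Lamp     | Supplies 


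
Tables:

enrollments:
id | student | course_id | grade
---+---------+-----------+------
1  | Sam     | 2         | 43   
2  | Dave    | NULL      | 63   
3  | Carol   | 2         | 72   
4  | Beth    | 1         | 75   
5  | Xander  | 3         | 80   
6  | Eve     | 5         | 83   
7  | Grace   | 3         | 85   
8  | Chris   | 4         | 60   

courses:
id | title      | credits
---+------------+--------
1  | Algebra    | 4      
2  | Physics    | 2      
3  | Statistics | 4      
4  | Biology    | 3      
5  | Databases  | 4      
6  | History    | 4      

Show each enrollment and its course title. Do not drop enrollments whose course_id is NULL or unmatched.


LEFT JOIN keeps every row from enrollments (the left table); where course_id has no match in courses, the course columns become NULL. Walk through each enrollment:
  - enrollment 1 (Sam): course_id=2 -> matches Physics
  - enrollment 2 (Dave): course_id=NULL, no match -> kept with NULL
  - enrollment 3 (Carol): course_id=2 -> matches Physics
  - enrollment 4 (Beth): course_id=1 -> matches Algebra
  - enrollment 5 (Xander): course_id=3 -> matches Statistics
  - enrollment 6 (Eve): course_id=5 -> matches Databases
  - enrollment 7 (Grace): course_id=3 -> matches Statistics
  - enrollment 8 (Chris): course_id=4 -> matches Biology
All 8 rows appear; 1 has NULL course.

SQL:
SELECT a.student, b.title AS course
FROM enrollments a
LEFT JOIN courses b ON a.course_id = b.id

Result:
student | course    
--------+-----------
Sam     | Physics   
Dave    | NULL      
Carol   | Physics   
Beth    | Algebra   
Xander  | Statistics
Eve     | Databases 
Grace   | Statistics
Chris   | Biology   


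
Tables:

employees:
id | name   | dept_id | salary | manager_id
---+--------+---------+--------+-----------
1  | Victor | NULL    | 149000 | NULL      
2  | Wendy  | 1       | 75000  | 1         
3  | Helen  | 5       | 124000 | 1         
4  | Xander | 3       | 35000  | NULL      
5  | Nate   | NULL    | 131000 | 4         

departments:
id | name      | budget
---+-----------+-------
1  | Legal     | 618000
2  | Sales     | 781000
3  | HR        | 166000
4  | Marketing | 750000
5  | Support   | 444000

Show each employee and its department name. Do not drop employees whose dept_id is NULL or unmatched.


LEFT JOIN keeps every row from employees (the left table); where dept_id has no match in departments, the department columns become NULL. Walk through each employee:
  - employee 1 (Victor): dept_id=NULL, no match -> kept with NULL
  - employee 2 (Wendy): dept_id=1 -> matches Legal
  - employee 3 (Helen): dept_id=5 -> matches Support
  - employee 4 (Xander): dept_id=3 -> matches HR
  - employee 5 (Nate): dept_id=NULL, no match -> kept with NULL
All 5 rows appear; 2 have NULL department.

SQL:
SELECT a.name, b.name AS department
FROM employees a
LEFT JOIN departments b ON a.dept_id = b.id

Result:
name   | department
-------+-----------
Victor | NULL      
Wendy  | Legal     
Helen  | Support   
Xander | HR        
Nate   | NULL      


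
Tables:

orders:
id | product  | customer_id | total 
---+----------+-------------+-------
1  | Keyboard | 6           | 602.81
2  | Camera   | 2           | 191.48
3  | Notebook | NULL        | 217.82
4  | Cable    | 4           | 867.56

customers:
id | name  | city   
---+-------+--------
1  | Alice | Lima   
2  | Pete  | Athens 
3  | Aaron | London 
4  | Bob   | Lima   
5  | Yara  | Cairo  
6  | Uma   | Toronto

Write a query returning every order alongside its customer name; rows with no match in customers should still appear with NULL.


LEFT JOIN keeps every row from orders (the left table); where customer_id has no match in customers, the customer columns become NULL. Walk through each order:
  - order 1 (Keyboard): customer_id=6 -> matches Uma
  - order 2 (Camera): customer_id=2 -> matches Pete
  - order 3 (Notebook): customer_id=NULL, no match -> kept with NULL
  - order 4 (Cable): customer_id=4 -> matches Bob
All 4 rows appear; 1 has NULL customer.

SQL:
SELECT a.product, b.name AS customer
FROM orders a
LEFT JOIN customers b ON a.customer_id = b.id

Result:
product  | customer
---------+---------
Keyboard | Uma     
Camera   | Pete    
Notebook | NULL    
Cable    | Bob     


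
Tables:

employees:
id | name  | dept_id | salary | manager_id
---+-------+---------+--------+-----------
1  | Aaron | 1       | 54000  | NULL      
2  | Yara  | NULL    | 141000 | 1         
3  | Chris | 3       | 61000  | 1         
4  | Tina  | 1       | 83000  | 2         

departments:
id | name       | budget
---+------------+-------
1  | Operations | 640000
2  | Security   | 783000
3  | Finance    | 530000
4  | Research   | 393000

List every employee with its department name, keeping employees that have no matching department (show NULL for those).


LEFT JOIN keeps every row from employees (the left table); where dept_id has no match in departments, the department columns become NULL. Walk through each employee:
  - employee 1 (Aaron): dept_id=1 -> matches Operations
  - employee 2 (Yara): dept_id=NULL, no match -> kept with NULL
  - employee 3 (Chris): dept_id=3 -> matches Finance
  - employee 4 (Tina): dept_id=1 -> matches Operations
All 4 rows appear; 1 has NULL department.

SQL:
SELECT a.name, b.name AS department
FROM employees a
LEFT JOIN departments b ON a.dept_id = b.id

Result:
name  | department
------+-----------
Aaron | Operations
Yara  | NULL      
Chris | Finance   
Tina  | Operations


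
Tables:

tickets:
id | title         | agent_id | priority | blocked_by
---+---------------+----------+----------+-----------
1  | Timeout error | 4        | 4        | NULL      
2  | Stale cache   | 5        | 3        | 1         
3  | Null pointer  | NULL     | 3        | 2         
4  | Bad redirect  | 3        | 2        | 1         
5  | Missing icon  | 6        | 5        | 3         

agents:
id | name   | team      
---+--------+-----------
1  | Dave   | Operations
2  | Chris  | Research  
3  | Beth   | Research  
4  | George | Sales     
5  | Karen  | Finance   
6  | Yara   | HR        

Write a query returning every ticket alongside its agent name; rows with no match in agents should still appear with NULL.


LEFT JOIN keeps every row from tickets (the left table); where agent_id has no match in agents, the agent columns become NULL. Walk through each ticket:
  - ticket 1 (Timeout error): agent_id=4 -> matches George
  - ticket 2 (Stale cache): agent_id=5 -> matches Karen
  - ticket 3 (Null pointer): agent_id=NULL, no match -> kept with NULL
  - ticket 4 (Bad redirect): agent_id=3 -> matches Beth
  - ticket 5 (Missing icon): agent_id=6 -> matches Yara
All 5 rows appear; 1 has NULL agent.

SQL:
SELECT a.title, b.name AS agent
FROM tickets a
LEFT JOIN agents b ON a.agent_id = b.id

Result:
title         | agent 
--------------+-------
Timeout error | George
Stale cache   | Karen 
Null pointer  | NULL  
Bad redirect  | Beth  
Missing icon  | Yara  


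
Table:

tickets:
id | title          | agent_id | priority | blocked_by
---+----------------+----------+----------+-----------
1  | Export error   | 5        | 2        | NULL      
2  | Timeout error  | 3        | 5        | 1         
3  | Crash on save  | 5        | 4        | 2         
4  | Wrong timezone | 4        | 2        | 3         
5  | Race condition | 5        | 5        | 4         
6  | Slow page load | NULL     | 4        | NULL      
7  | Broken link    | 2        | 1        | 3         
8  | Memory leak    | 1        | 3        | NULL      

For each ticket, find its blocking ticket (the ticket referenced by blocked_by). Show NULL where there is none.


This is a self-join: tickets is joined to a second copy of itself, matching each row's blocked_by to another row's id. Use LEFT JOIN so rows with blocked_by=NULL are kept.
  - ticket 1 (Export error): blocked_by=NULL -> NULL
  - ticket 2 (Timeout error): blocked_by=1 -> Export error
  - ticket 3 (Crash on save): blocked_by=2 -> Timeout error
  - ticket 4 (Wrong timezone): blocked_by=3 -> Crash on save
  - ticket 5 (Race condition): blocked_by=4 -> Wrong timezone
  - ticket 6 (Slow page load): blocked_by=NULL -> NULL
  - ticket 7 (Broken link): blocked_by=3 -> Crash on save
  - ticket 8 (Memory leak): blocked_by=NULL -> NULL

SQL:
SELECT a.title AS item, b.title AS blocked_by
FROM tickets a
LEFT JOIN tickets b ON a.blocked_by = b.id

Result:
item           | blocked_by    
---------------+---------------
Export error   | NULL          
Timeout error  | Export error  
Crash on save  | Timeout error 
Wrong timezone | Crash on save 
Race condition | Wrong timezone
Slow page load | NULL          
Broken link    | Crash on save 
Memory leak    | NULL          


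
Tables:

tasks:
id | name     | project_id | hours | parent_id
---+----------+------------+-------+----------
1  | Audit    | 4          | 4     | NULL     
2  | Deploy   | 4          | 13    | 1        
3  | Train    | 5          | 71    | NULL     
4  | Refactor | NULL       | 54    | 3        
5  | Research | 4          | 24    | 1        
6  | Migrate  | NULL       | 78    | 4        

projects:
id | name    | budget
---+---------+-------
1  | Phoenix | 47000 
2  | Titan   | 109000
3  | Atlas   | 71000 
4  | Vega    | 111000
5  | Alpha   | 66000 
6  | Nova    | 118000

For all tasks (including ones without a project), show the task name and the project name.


LEFT JOIN keeps every row from tasks (the left table); where project_id has no match in projects, the project columns become NULL. Walk through each task:
  - task 1 (Audit): project_id=4 -> matches Vega
  - task 2 (Deploy): project_id=4 -> matches Vega
  - task 3 (Train): project_id=5 -> matches Alpha
  - task 4 (Refactor): project_id=NULL, no match -> kept with NULL
  - task 5 (Research): project_id=4 -> matches Vega
  - task 6 (Migrate): project_id=NULL, no match -> kept with NULL
All 6 rows appear; 2 have NULL project.

SQL:
SELECT a.name, b.name AS project
FROM tasks a
LEFT JOIN projects b ON a.project_id = b.id

Result:
name     | project
---------+--------
Audit    | Vega   
Deploy   | Vega   
Train    | Alpha  
Refactor | NULL   
Research | Vega   
Migrate  | NULL   


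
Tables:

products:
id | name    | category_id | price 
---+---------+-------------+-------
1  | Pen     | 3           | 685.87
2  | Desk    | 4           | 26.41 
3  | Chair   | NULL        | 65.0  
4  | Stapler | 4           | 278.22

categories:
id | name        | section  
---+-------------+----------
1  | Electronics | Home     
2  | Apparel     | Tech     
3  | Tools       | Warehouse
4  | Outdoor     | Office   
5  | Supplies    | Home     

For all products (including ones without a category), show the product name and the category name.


LEFT JOIN keeps every row from products (the left table); where category_id has no match in categories, the category columns become NULL. Walk through each product:
  - product 1 (Pen): category_id=3 -> matches Tools
  - product 2 (Desk): category_id=4 -> matches Outdoor
  - product 3 (Chair): category_id=NULL, no match -> kept with NULL
  - product 4 (Stapler): category_id=4 -> matches Outdoor
All 4 rows appear; 1 has NULL category.

SQL:
SELECT a.name, b.name AS category
FROM products a
LEFT JOIN categories b ON a.category_id = b.id

Result:
name    | category
--------+---------
Pen     | Tools   
Desk    | Outdoor 
Chair   | NULL    
Stapler | Outdoor 


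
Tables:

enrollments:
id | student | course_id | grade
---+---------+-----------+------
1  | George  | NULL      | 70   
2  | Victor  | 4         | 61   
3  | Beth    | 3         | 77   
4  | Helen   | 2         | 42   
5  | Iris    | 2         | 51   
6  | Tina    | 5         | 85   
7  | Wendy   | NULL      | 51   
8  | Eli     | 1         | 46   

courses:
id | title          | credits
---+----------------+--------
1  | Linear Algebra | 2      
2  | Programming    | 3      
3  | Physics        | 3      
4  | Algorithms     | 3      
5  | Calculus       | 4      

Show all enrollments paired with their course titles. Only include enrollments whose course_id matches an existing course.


INNER JOIN keeps only enrollments rows whose course_id matches an id in courses. Walk through each enrollment:
  - enrollment 1 (George): course_id=NULL, no match -> dropped
  - enrollment 2 (Victor): course_id=4 -> matches Algorithms
  - enrollment 3 (Beth): course_id=3 -> matches Physics
  - enrollment 4 (Helen): course_id=2 -> matches Programming
  - enrollment 5 (Iris): course_id=2 -> matches Programming
  - enrollment 6 (Tina): course_id=5 -> matches Calculus
  - enrollment 7 (Wendy): course_id=NULL, no match -> dropped
  - enrollment 8 (Eli): course_id=1 -> matches Linear Algebra
So 2 of 8 rows are dropped.

SQL:
SELECT a.student, b.title AS course
FROM enrollments a
INNER JOIN courses b ON a.course_id = b.id

Result:
student | course        
--------+---------------
Victor  | Algorithms    
Beth    | Physics       
Helen   | Programming   
Iris    | Programming   
Tina    | Calculus      
Eli     | Linear Algebra


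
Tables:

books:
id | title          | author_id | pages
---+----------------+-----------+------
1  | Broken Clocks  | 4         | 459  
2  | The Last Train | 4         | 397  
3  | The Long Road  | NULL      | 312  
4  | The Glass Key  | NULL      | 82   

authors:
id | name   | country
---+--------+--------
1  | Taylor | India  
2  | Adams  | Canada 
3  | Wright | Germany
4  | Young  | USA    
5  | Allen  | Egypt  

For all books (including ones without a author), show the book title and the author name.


LEFT JOIN keeps every row from books (the left table); where author_id has no match in authors, the author columns become NULL. Walk through each book:
  - book 1 (Broken Clocks): author_id=4 -> matches Young
  - book 2 (The Last Train): author_id=4 -> matches Young
  - book 3 (The Long Road): author_id=NULL, no match -> kept with NULL
  - book 4 (The Glass Key): author_id=NULL, no match -> kept with NULL
All 4 rows appear; 2 have NULL author.

SQL:
SELECT a.title, b.name AS author
FROM books a
LEFT JOIN authors b ON a.author_id = b.id

Result:
title          | author
---------------+-------
Broken Clocks  | Young 
The Last Train | Young 
The Long Road  | NULL  
The Glass Key  | NULL  


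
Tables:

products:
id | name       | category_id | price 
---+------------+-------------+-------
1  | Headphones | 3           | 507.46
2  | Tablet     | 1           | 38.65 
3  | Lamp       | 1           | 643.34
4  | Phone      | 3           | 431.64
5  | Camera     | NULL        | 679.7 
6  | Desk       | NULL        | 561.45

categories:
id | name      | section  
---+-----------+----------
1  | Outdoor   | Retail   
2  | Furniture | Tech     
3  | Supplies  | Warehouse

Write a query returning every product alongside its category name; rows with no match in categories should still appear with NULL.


LEFT JOIN keeps every row from products (the left table); where category_id has no match in categories, the category columns become NULL. Walk through each product:
  - product 1 (Headphones): category_id=3 -> matches Supplies
  - product 2 (Tablet): category_id=1 -> matches Outdoor
  - product 3 (Lamp): category_id=1 -> matches Outdoor
  - product 4 (Phone): category_id=3 -> matches Supplies
  - product 5 (Camera): category_id=NULL, no match -> kept with NULL
  - product 6 (Desk): category_id=NULL, no match -> kept with NULL
All 6 rows appear; 2 have NULL category.

SQL:
SELECT a.name, b.name AS category
FROM products a
LEFT JOIN categories b ON a.category_id = b.id

Result:
name       | category
-----------+---------
Headphones | Supplies
Tablet     | Outdoor 
Lamp       | Outdoor 
Phone      | Supplies
Camera     | NULL    
Desk       | NULL    


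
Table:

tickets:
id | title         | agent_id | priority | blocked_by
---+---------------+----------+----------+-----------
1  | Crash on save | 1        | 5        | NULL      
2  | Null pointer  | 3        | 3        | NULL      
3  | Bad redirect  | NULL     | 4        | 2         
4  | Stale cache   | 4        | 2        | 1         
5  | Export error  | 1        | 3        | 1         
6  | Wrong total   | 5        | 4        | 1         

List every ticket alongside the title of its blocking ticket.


This is a self-join: tickets is joined to a second copy of itself, matching each row's blocked_by to another row's id. Use LEFT JOIN so rows with blocked_by=NULL are kept.
  - ticket 1 (Crash on save): blocked_by=NULL -> NULL
  - ticket 2 (Null pointer): blocked_by=NULL -> NULL
  - ticket 3 (Bad redirect): blocked_by=2 -> Null pointer
  - ticket 4 (Stale cache): blocked_by=1 -> Crash on save
  - ticket 5 (Export error): blocked_by=1 -> Crash on save
  - ticket 6 (Wrong total): blocked_by=1 -> Crash on save

SQL:
SELECT a.title AS item, b.title AS blocked_by
FROM tickets a
LEFT JOIN tickets b ON a.blocked_by = b.id

Result:
item          | blocked_by   
--------------+--------------
Crash on save | NULL         
Null pointer  | NULL         
Bad redirect  | Null pointer 
Stale cache   | Crash on save
Export error  | Crash on save
Wrong total   | Crash on save


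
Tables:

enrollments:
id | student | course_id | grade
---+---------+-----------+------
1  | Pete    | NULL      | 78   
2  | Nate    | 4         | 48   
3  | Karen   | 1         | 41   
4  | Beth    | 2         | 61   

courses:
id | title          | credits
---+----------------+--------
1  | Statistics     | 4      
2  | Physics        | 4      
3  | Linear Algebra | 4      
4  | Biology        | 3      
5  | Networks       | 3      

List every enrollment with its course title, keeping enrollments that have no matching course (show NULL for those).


LEFT JOIN keeps every row from enrollments (the left table); where course_id has no match in courses, the course columns become NULL. Walk through each enrollment:
  - enrollment 1 (Pete): course_id=NULL, no match -> kept with NULL
  - enrollment 2 (Nate): course_id=4 -> matches Biology
  - enrollment 3 (Karen): course_id=1 -> matches Statistics
  - enrollment 4 (Beth): course_id=2 -> matches Physics
All 4 rows appear; 1 has NULL course.

SQL:
SELECT a.student, b.title AS course
FROM enrollments a
LEFT JOIN courses b ON a.course_id = b.id

Result:
student | course    
--------+-----------
Pete    | NULL      
Nate    | Biology   
Karen   | Statistics
Beth    | Physics   


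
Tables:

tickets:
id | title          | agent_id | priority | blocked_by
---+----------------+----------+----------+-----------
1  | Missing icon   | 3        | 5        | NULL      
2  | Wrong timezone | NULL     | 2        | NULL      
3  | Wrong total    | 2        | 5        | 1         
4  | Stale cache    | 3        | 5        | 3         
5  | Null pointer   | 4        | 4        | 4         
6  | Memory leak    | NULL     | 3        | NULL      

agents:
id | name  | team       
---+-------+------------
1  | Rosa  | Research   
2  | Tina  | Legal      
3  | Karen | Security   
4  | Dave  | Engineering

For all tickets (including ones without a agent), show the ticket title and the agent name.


LEFT JOIN keeps every row from tickets (the left table); where agent_id has no match in agents, the agent columns become NULL. Walk through each ticket:
  - ticket 1 (Missing icon): agent_id=3 -> matches Karen
  - ticket 2 (Wrong timezone): agent_id=NULL, no match -> kept with NULL
  - ticket 3 (Wrong total): agent_id=2 -> matches Tina
  - ticket 4 (Stale cache): agent_id=3 -> matches Karen
  - ticket 5 (Null pointer): agent_id=4 -> matches Dave
  - ticket 6 (Memory leak): agent_id=NULL, no match -> kept with NULL
All 6 rows appear; 2 have NULL agent.

SQL:
SELECT a.title, b.name AS agent
FROM tickets a
LEFT JOIN agents b ON a.agent_id = b.id

Result:
title          | agent
---------------+------
Missing icon   | Karen
Wrong timezone | NULL 
Wrong total    | Tina 
Stale cache    | Karen
Null pointer   | Dave 
Memory leak    | NULL 


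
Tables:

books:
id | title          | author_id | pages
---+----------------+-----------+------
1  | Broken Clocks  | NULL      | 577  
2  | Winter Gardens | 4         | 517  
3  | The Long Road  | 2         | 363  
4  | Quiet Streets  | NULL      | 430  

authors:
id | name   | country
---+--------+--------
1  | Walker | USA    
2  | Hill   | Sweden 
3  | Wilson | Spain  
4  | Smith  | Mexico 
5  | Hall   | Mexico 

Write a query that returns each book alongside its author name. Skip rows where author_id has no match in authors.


INNER JOIN keeps only books rows whose author_id matches an id in authors. Walk through each book:
  - book 1 (Broken Clocks): author_id=NULL, no match -> dropped
  - book 2 (Winter Gardens): author_id=4 -> matches Smith
  - book 3 (The Long Road): author_id=2 -> matches Hill
  - book 4 (Quiet Streets): author_id=NULL, no match -> dropped
So 2 of 4 rows are dropped.

SQL:
SELECT a.title, b.name AS author
FROM books a
INNER JOIN authors b ON a.author_id = b.id

Result:
title          | author
---------------+-------
Winter Gardens | Smith 
The Long Road  | Hill  


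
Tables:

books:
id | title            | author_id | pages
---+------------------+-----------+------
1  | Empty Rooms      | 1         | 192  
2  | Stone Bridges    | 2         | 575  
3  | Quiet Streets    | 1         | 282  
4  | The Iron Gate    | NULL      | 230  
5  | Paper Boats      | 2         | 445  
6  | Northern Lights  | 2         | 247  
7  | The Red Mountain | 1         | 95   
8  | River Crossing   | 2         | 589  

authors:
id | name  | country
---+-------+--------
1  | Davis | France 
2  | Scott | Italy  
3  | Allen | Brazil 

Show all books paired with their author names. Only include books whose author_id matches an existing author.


INNER JOIN keeps only books rows whose author_id matches an id in authors. Walk through each book:
  - book 1 (Empty Rooms): author_id=1 -> matches Davis
  - book 2 (Stone Bridges): author_id=2 -> matches Scott
  - book 3 (Quiet Streets): author_id=1 -> matches Davis
  - book 4 (The Iron Gate): author_id=NULL, no match -> dropped
  - book 5 (Paper Boats): author_id=2 -> matches Scott
  - book 6 (Northern Lights): author_id=2 -> matches Scott
  - book 7 (The Red Mountain): author_id=1 -> matches Davis
  - book 8 (River Crossing): author_id=2 -> matches Scott
So 1 of 8 rows is dropped.

SQL:
SELECT a.title, b.name AS author
FROM books a
INNER JOIN authors b ON a.author_id = b.id

Result:
title            | author
-----------------+-------
Empty Rooms      | Davis 
Stone Bridges    | Scott 
Quiet Streets    | Davis 
Paper Boats      | Scott 
Northern Lights  | Scott 
The Red Mountain | Davis 
River Crossing   | Scott 


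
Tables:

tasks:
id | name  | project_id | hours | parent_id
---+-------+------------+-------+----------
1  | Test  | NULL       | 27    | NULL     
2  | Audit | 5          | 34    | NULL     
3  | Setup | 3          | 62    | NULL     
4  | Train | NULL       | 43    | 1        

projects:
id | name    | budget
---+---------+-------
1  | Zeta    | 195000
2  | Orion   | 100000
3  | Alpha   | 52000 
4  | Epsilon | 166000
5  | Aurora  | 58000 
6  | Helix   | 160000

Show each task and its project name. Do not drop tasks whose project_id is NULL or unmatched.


LEFT JOIN keeps every row from tasks (the left table); where project_id has no match in projects, the project columns become NULL. Walk through each task:
  - task 1 (Test): project_id=NULL, no match -> kept with NULL
  - task 2 (Audit): project_id=5 -> matches Aurora
  - task 3 (Setup): project_id=3 -> matches Alpha
  - task 4 (Train): project_id=NULL, no match -> kept with NULL
All 4 rows appear; 2 have NULL project.

SQL:
SELECT a.name, b.name AS project
FROM tasks a
LEFT JOIN projects b ON a.project_id = b.id

Result:
name  | project
------+--------
Test  | NULL   
Audit | Aurora 
Setup | Alpha  
Train | NULL   


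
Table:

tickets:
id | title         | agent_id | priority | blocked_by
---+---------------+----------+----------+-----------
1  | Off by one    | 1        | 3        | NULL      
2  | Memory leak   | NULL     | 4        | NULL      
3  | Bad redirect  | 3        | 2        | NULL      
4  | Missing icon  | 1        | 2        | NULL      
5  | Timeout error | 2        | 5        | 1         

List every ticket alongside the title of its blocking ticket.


This is a self-join: tickets is joined to a second copy of itself, matching each row's blocked_by to another row's id. Use LEFT JOIN so rows with blocked_by=NULL are kept.
  - ticket 1 (Off by one): blocked_by=NULL -> NULL
  - ticket 2 (Memory leak): blocked_by=NULL -> NULL
  - ticket 3 (Bad redirect): blocked_by=NULL -> NULL
  - ticket 4 (Missing icon): blocked_by=NULL -> NULL
  - ticket 5 (Timeout error): blocked_by=1 -> Off by one

SQL:
SELECT a.title AS item, b.title AS blocked_by
FROM tickets a
LEFT JOIN tickets b ON a.blocked_by = b.id

Result:
item          | blocked_by
--------------+-----------
Off by one    | NULL      
Memory leak   | NULL      
Bad redirect  | NULL      
Missing icon  | NULL      
Timeout error | Off by one


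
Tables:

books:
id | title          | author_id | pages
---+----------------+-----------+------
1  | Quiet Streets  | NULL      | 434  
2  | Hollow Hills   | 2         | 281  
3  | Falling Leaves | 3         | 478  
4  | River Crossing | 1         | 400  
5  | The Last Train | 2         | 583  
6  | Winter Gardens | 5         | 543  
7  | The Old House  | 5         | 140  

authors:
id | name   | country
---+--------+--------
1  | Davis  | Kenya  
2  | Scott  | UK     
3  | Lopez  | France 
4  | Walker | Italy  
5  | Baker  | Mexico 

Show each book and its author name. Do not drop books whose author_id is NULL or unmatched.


LEFT JOIN keeps every row from books (the left table); where author_id has no match in authors, the author columns become NULL. Walk through each book:
  - book 1 (Quiet Streets): author_id=NULL, no match -> kept with NULL
  - book 2 (Hollow Hills): author_id=2 -> matches Scott
  - book 3 (Falling Leaves): author_id=3 -> matches Lopez
  - book 4 (River Crossing): author_id=1 -> matches Davis
  - book 5 (The Last Train): author_id=2 -> matches Scott
  - book 6 (Winter Gardens): author_id=5 -> matches Baker
  - book 7 (The Old House): author_id=5 -> matches Baker
All 7 rows appear; 1 has NULL author.

SQL:
SELECT a.title, b.name AS author
FROM books a
LEFT JOIN authors b ON a.author_id = b.id

Result:
title          | author
---------------+-------
Quiet Streets  | NULL  
Hollow Hills   | Scott 
Falling Leaves | Lopez 
River Crossing | Davis 
The Last Train | Scott 
Winter Gardens | Baker 
The Old House  | Baker 


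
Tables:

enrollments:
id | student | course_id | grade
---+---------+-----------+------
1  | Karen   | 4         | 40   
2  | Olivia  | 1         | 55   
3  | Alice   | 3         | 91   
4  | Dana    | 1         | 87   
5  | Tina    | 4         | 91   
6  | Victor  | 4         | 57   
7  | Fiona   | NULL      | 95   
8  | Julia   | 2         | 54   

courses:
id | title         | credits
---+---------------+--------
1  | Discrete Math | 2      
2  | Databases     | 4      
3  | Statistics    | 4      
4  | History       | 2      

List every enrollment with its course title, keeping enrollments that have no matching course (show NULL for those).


LEFT JOIN keeps every row from enrollments (the left table); where course_id has no match in courses, the course columns become NULL. Walk through each enrollment:
  - enrollment 1 (Karen): course_id=4 -> matches History
  - enrollment 2 (Olivia): course_id=1 -> matches Discrete Math
  - enrollment 3 (Alice): course_id=3 -> matches Statistics
  - enrollment 4 (Dana): course_id=1 -> matches Discrete Math
  - enrollment 5 (Tina): course_id=4 -> matches History
  - enrollment 6 (Victor): course_id=4 -> matches History
  - enrollment 7 (Fiona): course_id=NULL, no match -> kept with NULL
  - enrollment 8 (Julia): course_id=2 -> matches Databases
All 8 rows appear; 1 has NULL course.

SQL:
SELECT a.student, b.title AS course
FROM enrollments a
LEFT JOIN courses b ON a.course_id = b.id

Result:
student | course       
--------+--------------
Karen   | History      
Olivia  | Discrete Math
Alice   | Statistics   
Dana    | Discrete Math
Tina    | History      
Victor  | History      
Fiona   | NULL         
Julia   | Databases    


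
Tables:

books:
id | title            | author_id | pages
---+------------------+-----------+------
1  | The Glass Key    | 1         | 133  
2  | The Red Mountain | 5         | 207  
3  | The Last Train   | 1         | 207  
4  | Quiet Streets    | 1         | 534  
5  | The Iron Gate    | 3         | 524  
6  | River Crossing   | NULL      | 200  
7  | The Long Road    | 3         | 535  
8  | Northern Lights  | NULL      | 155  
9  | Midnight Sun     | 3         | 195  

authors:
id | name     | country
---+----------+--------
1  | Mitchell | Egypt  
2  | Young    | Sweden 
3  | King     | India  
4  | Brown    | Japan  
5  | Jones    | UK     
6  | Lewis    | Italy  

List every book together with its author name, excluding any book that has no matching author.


INNER JOIN keeps only books rows whose author_id matches an id in authors. Walk through each book:
  - book 1 (The Glass Key): author_id=1 -> matches Mitchell
  - book 2 (The Red Mountain): author_id=5 -> matches Jones
  - book 3 (The Last Train): author_id=1 -> matches Mitchell
  - book 4 (Quiet Streets): author_id=1 -> matches Mitchell
  - book 5 (The Iron Gate): author_id=3 -> matches King
  - book 6 (River Crossing): author_id=NULL, no match -> dropped
  - book 7 (The Long Road): author_id=3 -> matches King
  - book 8 (Northern Lights): author_id=NULL, no match -> dropped
  - book 9 (Midnight Sun): author_id=3 -> matches King
So 2 of 9 rows are dropped.

SQL:
SELECT a.title, b.name AS author
FROM books a
INNER JOIN authors b ON a.author_id = b.id

Result:
title            | author  
-----------------+---------
The Glass Key    | Mitchell
The Red Mountain | Jones   
The Last Train   | Mitchell
Quiet Streets    | Mitchell
The Iron Gate    | King    
The Long Road    | King    
Midnight Sun     | King    


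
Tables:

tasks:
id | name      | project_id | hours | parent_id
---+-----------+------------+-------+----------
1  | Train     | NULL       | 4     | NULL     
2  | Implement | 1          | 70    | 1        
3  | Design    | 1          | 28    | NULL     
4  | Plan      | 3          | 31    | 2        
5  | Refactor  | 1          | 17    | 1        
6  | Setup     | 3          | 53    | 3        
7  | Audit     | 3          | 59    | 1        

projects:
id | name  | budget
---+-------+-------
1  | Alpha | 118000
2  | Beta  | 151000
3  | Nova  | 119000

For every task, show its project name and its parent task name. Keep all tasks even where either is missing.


Two LEFT JOINs from the same base table tasks: one to projects via project_id, one to tasks itself via parent_id. Both are LEFT so every task is preserved.
Match against projects:
  - task 1 (Train): project_id=NULL, no match -> kept with NULL
  - task 2 (Implement): project_id=1 -> matches Alpha
  - task 3 (Design): project_id=1 -> matches Alpha
  - task 4 (Plan): project_id=3 -> matches Nova
  - task 5 (Refactor): project_id=1 -> matches Alpha
  - task 6 (Setup): project_id=3 -> matches Nova
  - task 7 (Audit): project_id=3 -> matches Nova
Match against tasks (self):
  - task 1 (Train): parent_id=NULL -> NULL
  - task 2 (Implement): parent_id=1 -> Train
  - task 3 (Design): parent_id=NULL -> NULL
  - task 4 (Plan): parent_id=2 -> Implement
  - task 5 (Refactor): parent_id=1 -> Train
  - task 6 (Setup): parent_id=3 -> Design
  - task 7 (Audit): parent_id=1 -> Train

SQL:
SELECT a.name, b.name AS project, c.name AS parent
FROM tasks a
LEFT JOIN projects b ON a.project_id = b.id
LEFT JOIN tasks c ON a.parent_id = c.id

Result:
name      | project | parent   
----------+---------+----------
Train     | NULL    | NULL     
Implement | Alpha   | Train    
Design    | Alpha   | NULL     
Plan      | Nova    | Implement
Refactor  | Alpha   | Train    
Setup     | Nova    | Design   
Audit     | Nova    | Train    


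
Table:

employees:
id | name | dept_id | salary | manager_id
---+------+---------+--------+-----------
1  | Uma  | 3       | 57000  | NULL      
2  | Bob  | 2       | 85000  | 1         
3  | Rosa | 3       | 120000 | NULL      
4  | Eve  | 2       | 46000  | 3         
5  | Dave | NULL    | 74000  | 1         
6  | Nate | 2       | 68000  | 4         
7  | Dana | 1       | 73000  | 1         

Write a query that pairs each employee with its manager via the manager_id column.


This is a self-join: employees is joined to a second copy of itself, matching each row's manager_id to another row's id. Use LEFT JOIN so rows with manager_id=NULL are kept.
  - employee 1 (Uma): manager_id=NULL -> NULL
  - employee 2 (Bob): manager_id=1 -> Uma
  - employee 3 (Rosa): manager_id=NULL -> NULL
  - employee 4 (Eve): manager_id=3 -> Rosa
  - employee 5 (Dave): manager_id=1 -> Uma
  - employee 6 (Nate): manager_id=4 -> Eve
  - employee 7 (Dana): manager_id=1 -> Uma

SQL:
SELECT a.name AS item, b.name AS manager
FROM employees a
LEFT JOIN employees b ON a.manager_id = b.id

Result:
item | manager
-----+--------
Uma  | NULL   
Bob  | Uma    
Rosa | NULL   
Eve  | Rosa   
Dave | Uma    
Nate | Eve    
Dana | Uma    


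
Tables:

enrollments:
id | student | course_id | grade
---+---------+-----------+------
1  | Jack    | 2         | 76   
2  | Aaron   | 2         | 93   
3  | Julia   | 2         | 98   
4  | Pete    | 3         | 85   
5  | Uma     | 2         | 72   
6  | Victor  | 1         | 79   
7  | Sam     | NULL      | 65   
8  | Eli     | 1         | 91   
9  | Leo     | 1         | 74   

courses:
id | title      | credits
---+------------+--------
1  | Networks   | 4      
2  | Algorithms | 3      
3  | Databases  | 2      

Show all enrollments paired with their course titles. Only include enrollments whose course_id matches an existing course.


INNER JOIN keeps only enrollments rows whose course_id matches an id in courses. Walk through each enrollment:
  - enrollment 1 (Jack): course_id=2 -> matches Algorithms
  - enrollment 2 (Aaron): course_id=2 -> matches Algorithms
  - enrollment 3 (Julia): course_id=2 -> matches Algorithms
  - enrollment 4 (Pete): course_id=3 -> matches Databases
  - enrollment 5 (Uma): course_id=2 -> matches Algorithms
  - enrollment 6 (Victor): course_id=1 -> matches Networks
  - enrollment 7 (Sam): course_id=NULL, no match -> dropped
  - enrollment 8 (Eli): course_id=1 -> matches Networks
  - enrollment 9 (Leo): course_id=1 -> matches Networks
So 1 of 9 rows is dropped.

SQL:
SELECT a.student, b.title AS course
FROM enrollments a
INNER JOIN courses b ON a.course_id = b.id

Result:
student | course    
--------+-----------
Jack    | Algorithms
Aaron   | Algorithms
Julia   | Algorithms
Pete    | Databases 
Uma     | Algorithms
Victor  | Networks  
Eli     | Networks  
Leo     | Networks  


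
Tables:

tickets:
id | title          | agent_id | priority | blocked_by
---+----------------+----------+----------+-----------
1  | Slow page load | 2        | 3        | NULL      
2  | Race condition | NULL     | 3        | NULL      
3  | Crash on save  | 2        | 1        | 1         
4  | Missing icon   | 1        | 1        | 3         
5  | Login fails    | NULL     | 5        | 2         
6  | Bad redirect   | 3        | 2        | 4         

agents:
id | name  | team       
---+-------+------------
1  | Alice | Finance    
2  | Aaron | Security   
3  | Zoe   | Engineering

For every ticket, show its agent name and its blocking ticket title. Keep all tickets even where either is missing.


Two LEFT JOINs from the same base table tickets: one to agents via agent_id, one to tickets itself via blocked_by. Both are LEFT so every ticket is preserved.
Match against agents:
  - ticket 1 (Slow page load): agent_id=2 -> matches Aaron
  - ticket 2 (Race condition): agent_id=NULL, no match -> kept with NULL
  - ticket 3 (Crash on save): agent_id=2 -> matches Aaron
  - ticket 4 (Missing icon): agent_id=1 -> matches Alice
  - ticket 5 (Login fails): agent_id=NULL, no match -> kept with NULL
  - ticket 6 (Bad redirect): agent_id=3 -> matches Zoe
Match against tickets (self):
  - ticket 1 (Slow page load): blocked_by=NULL -> NULL
  - ticket 2 (Race condition): blocked_by=NULL -> NULL
  - ticket 3 (Crash on save): blocked_by=1 -> Slow page load
  - ticket 4 (Missing icon): blocked_by=3 -> Crash on save
  - ticket 5 (Login fails): blocked_by=2 -> Race condition
  - ticket 6 (Bad redirect): blocked_by=4 -> Missing icon

SQL:
SELECT a.title, b.name AS agent, c.title AS blocked_by
FROM tickets a
LEFT JOIN agents b ON a.agent_id = b.id
LEFT JOIN tickets c ON a.blocked_by = c.id

Result:
title          | agent | blocked_by    
---------------+-------+---------------
Slow page load | Aaron | NULL          
Race condition | NULL  | NULL          
Crash on save  | Aaron | Slow page load
Missing icon   | Alice | Crash on save 
Login fails    | NULL  | Race condition
Bad redirect   | Zoe   | Missing icon  


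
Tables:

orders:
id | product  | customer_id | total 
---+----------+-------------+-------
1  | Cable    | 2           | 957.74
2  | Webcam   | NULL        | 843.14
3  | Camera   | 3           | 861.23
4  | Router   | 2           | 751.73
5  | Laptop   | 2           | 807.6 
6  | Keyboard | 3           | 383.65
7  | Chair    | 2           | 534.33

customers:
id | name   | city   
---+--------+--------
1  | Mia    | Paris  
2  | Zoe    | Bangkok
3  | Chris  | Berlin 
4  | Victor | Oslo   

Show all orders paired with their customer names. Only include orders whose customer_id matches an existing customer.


INNER JOIN keeps only orders rows whose customer_id matches an id in customers. Walk through each order:
  - order 1 (Cable): customer_id=2 -> matches Zoe
  - order 2 (Webcam): customer_id=NULL, no match -> dropped
  - order 3 (Camera): customer_id=3 -> matches Chris
  - order 4 (Router): customer_id=2 -> matches Zoe
  - order 5 (Laptop): customer_id=2 -> matches Zoe
  - order 6 (Keyboard): customer_id=3 -> matches Chris
  - order 7 (Chair): customer_id=2 -> matches Zoe
So 1 of 7 rows is dropped.

SQL:
SELECT a.product, b.name AS customer
FROM orders a
INNER JOIN customers b ON a.customer_id = b.id

Result:
product  | customer
---------+---------
Cable    | Zoe     
Camera   | Chris   
Router   | Zoe     
Laptop   | Zoe     
Keyboard | Chris   
Chair    | Zoe     


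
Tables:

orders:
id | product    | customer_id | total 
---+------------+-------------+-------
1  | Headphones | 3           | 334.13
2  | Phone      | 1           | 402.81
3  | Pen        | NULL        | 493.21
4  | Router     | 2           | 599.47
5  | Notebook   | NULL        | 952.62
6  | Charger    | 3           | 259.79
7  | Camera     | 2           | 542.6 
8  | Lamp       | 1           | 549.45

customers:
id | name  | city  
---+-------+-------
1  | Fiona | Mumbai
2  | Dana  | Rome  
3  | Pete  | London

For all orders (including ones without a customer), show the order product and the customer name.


LEFT JOIN keeps every row from orders (the left table); where customer_id has no match in customers, the customer columns become NULL. Walk through each order:
  - order 1 (Headphones): customer_id=3 -> matches Pete
  - order 2 (Phone): customer_id=1 -> matches Fiona
  - order 3 (Pen): customer_id=NULL, no match -> kept with NULL
  - order 4 (Router): customer_id=2 -> matches Dana
  - order 5 (Notebook): customer_id=NULL, no match -> kept with NULL
  - order 6 (Charger): customer_id=3 -> matches Pete
  - order 7 (Camera): customer_id=2 -> matches Dana
  - order 8 (Lamp): customer_id=1 -> matches Fiona
All 8 rows appear; 2 have NULL customer.

SQL:
SELECT a.product, b.name AS customer
FROM orders a
LEFT JOIN customers b ON a.customer_id = b.id

Result:
product    | customer
-----------+---------
Headphones | Pete    
Phone      | Fiona   
Pen        | NULL    
Router     | Dana    
Notebook   | NULL    
Charger    | Pete    
Camera     | Dana    
Lamp       | Fiona   
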